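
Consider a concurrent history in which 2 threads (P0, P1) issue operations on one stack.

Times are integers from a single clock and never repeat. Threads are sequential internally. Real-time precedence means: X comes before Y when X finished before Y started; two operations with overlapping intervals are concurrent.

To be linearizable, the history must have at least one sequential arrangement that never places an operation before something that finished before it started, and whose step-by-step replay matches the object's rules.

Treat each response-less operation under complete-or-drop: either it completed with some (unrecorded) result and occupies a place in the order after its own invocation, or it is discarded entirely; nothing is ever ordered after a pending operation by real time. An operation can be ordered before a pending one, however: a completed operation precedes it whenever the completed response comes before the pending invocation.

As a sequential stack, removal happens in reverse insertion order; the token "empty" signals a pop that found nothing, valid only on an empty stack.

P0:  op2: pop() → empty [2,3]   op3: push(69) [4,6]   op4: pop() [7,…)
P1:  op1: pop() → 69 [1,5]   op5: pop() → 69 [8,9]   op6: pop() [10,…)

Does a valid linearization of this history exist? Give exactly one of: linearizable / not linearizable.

not linearizable

events 1..8 are fine; event 9 — the response of op5 at time 9 — makes the prefix non-linearizable
the 4 completed operations admit 3 real-time orders; each fails the stack replay
every completion of the 1 pending operation (op4) was checked; none linearizes
take op1, op2, op3, op5 (pending dropped): step 1 already fails, because op1 pop() → 69 cannot occur there
take op2, op1, op3, op5 (pending dropped): step 2 already fails, because op1 pop() → 69 cannot occur there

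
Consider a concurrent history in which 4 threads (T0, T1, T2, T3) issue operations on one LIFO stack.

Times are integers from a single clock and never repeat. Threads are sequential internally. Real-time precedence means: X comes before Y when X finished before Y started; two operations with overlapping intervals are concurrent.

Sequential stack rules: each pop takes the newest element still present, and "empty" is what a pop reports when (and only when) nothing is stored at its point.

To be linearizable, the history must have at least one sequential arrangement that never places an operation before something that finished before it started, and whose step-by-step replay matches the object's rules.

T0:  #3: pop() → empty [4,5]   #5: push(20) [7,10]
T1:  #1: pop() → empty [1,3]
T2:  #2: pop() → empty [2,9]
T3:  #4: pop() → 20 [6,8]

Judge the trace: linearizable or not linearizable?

witness order: #1, #2, #3, #5, #4
1. #1 pop() → empty, leaving stack <>
2. #2 pop() → empty, leaving stack <>
3. #3 pop() → empty, leaving stack <>
4. #5 push(20), leaving stack <20>
5. #4 pop() → 20, leaving stack <>

linearizable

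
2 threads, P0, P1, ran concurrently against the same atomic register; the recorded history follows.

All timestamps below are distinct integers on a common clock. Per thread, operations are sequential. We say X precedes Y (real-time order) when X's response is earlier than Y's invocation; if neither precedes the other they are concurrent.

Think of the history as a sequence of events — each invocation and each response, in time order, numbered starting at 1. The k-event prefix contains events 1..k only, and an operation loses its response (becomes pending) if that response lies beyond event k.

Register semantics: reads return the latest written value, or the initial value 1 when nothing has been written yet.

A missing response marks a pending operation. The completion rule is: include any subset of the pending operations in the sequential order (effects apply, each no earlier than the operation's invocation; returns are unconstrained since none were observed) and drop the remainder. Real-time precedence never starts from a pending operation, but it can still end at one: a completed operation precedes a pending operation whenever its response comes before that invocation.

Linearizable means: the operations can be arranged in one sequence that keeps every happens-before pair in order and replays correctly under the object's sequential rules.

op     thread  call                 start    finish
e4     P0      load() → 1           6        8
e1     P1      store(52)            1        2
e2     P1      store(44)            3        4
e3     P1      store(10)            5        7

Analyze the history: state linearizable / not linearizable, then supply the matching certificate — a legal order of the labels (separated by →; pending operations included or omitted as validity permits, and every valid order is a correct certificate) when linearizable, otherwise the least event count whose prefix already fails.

prefix check: 1..7 passes, 1..8 fails once e4's time-8 response joins
every one of the 2 real-time-consistent orders over 4 completed atomic register ops fails the sequential spec
e.g. e1, e2, e3, e4: illegal at step 4, since e4 load() → 1 cannot apply there
e.g. e1, e2, e4, e3: illegal at step 3, since e4 load() → 1 cannot apply there

not linearizable — minimal violating prefix: 8 events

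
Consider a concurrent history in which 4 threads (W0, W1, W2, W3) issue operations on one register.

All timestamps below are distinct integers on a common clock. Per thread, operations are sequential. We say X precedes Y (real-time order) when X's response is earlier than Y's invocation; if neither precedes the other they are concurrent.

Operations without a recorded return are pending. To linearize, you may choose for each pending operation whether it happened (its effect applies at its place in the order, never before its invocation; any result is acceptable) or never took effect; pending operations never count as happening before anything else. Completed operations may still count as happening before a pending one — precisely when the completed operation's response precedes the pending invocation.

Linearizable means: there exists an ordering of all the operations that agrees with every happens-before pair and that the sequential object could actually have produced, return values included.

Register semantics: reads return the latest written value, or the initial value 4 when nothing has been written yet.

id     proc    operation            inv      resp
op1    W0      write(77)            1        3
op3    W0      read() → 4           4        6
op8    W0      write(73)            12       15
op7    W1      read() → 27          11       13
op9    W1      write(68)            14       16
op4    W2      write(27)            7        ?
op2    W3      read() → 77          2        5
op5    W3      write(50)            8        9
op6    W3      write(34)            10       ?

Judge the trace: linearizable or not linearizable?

not linearizable

cut after 5 events: linearizable; cut after 6 events (op3 responds, time 6): not linearizable
all 3 real-time-respecting orders fail — 3 completed register operations, no legal replay
for example op1, op2, op3 fails at step 3: op3 read() → 4 is not legal there
for example op1, op3, op2 fails at step 2: op3 read() → 4 is not legal there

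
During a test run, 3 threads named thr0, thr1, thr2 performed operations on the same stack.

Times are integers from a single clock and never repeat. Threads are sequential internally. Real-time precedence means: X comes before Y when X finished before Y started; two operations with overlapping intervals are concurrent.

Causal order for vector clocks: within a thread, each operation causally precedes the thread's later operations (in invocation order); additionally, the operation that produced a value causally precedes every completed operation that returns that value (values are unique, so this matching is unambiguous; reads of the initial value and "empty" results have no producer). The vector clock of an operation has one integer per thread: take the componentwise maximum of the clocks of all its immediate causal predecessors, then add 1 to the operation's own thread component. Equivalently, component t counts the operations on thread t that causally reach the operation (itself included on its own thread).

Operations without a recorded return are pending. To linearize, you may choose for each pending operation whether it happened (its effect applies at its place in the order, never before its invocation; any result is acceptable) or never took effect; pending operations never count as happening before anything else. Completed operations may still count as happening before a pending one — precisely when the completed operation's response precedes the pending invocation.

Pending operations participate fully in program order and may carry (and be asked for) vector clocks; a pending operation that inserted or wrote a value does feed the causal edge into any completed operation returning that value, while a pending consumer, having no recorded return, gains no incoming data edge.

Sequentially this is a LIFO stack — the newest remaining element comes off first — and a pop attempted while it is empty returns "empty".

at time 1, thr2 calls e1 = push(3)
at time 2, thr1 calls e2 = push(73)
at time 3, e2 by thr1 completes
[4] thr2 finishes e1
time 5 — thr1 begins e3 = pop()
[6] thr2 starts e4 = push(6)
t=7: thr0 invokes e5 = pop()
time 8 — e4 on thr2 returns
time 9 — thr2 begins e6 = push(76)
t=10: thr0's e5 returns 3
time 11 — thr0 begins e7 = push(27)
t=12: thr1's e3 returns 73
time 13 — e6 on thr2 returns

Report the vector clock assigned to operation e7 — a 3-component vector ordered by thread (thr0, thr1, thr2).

(2, 0, 1)

e1, invoked 1, has no incoming edges; only thr2's bump applies → (0, 0, 1)
e2, invoked 2, has no incoming edges; only thr1's bump applies → (0, 1, 0)
VC(e4, invoked at 6): max of VC(e1)=(0, 0, 1), then +1 on thread thr2 → (0, 0, 2)
VC(e3, invoked at 5): max of VC(e2)=(0, 1, 0), then +1 on thread thr1 → (0, 2, 0)
VC(e5, invoked at 7): max of VC(e1)=(0, 0, 1), then +1 on thread thr0 → (1, 0, 1)
VC(e6, invoked at 9): max of VC(e4)=(0, 0, 2), then +1 on thread thr2 → (0, 0, 3)
VC(e7, invoked at 11): max of VC(e5)=(1, 0, 1), then +1 on thread thr0 → (2, 0, 1)
target: VC(e7) = (2, 0, 1)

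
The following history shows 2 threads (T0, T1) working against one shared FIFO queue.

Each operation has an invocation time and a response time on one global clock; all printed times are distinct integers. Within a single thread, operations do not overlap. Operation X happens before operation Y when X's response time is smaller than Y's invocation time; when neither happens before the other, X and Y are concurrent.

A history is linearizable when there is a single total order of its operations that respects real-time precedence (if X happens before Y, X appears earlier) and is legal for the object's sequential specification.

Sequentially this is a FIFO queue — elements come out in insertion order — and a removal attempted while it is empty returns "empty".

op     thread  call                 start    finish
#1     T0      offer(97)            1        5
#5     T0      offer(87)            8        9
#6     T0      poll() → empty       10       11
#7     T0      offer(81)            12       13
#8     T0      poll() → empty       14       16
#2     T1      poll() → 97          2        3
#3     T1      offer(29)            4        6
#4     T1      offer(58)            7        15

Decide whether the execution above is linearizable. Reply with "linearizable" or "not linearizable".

cut after 10 events: linearizable; cut after 11 events (#6 responds, time 11): not linearizable
real-time-consistent orders of the 5 completed operations: 3 — all fail the FIFO queue replay
include/drop combinations of the 1 pending operation (#4) were all tried; none helps
for example #1, #2, #3, #5, #6 (pending dropped) fails at step 5: #6 poll() → empty is not legal there
for example #2, #1, #3, #5, #6 (pending dropped) fails at step 1: #2 poll() → 97 is not legal there

not linearizable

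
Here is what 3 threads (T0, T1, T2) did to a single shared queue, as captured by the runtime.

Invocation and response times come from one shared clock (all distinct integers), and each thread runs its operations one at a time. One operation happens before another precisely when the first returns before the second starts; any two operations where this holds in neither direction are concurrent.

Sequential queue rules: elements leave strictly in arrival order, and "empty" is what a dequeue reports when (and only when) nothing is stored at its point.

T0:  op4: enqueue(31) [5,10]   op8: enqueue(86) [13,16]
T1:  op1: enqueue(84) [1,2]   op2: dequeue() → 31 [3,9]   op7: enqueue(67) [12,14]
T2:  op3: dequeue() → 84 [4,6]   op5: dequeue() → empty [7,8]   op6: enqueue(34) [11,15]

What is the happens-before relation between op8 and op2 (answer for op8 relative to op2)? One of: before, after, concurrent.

op8 spans [13,16], op2 spans [3,9]
resp(op2)=9 < inv(op8)=13

after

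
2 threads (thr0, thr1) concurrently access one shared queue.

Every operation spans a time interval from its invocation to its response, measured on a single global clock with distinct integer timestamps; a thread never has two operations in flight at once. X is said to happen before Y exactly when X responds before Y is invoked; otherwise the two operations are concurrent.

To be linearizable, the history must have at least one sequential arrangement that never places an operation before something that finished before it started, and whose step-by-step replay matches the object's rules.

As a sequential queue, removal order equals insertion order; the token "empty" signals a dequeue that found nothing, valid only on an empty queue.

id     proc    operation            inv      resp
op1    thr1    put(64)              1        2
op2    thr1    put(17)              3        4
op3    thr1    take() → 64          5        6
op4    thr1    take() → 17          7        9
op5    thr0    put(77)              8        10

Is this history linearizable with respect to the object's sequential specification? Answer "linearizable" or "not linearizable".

linearizable

witness order: op1, op2, op3, op4, op5
after step 1 (op1 put(64)): queue <64>
after step 2 (op2 put(17)): queue <64,17>
after step 3 (op3 take() → 64): queue <17>
after step 4 (op4 take() → 17): queue <>
after step 5 (op5 put(77)): queue <77>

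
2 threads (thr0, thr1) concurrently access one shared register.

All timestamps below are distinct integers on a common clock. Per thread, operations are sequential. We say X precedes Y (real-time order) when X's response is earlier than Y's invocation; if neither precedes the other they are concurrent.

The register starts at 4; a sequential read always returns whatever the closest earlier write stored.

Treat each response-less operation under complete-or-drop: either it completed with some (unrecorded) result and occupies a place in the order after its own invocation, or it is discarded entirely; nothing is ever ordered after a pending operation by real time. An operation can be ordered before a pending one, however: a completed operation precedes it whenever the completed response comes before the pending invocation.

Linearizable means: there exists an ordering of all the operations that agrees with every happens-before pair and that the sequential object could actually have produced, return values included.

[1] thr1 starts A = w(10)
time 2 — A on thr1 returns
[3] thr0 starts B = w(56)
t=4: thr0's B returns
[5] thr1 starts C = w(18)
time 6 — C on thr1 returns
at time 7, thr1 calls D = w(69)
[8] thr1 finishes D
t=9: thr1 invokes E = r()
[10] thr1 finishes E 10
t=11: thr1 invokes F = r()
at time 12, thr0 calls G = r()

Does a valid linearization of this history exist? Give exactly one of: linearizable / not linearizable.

prefix check: 1..9 passes, 1..10 fails once E's time-10 response joins
the completed operations (5 total) allow one real-time order; the register replay rejects it
for example A, B, C, D, E fails at step 5: E r() → 10 is not legal there

not linearizable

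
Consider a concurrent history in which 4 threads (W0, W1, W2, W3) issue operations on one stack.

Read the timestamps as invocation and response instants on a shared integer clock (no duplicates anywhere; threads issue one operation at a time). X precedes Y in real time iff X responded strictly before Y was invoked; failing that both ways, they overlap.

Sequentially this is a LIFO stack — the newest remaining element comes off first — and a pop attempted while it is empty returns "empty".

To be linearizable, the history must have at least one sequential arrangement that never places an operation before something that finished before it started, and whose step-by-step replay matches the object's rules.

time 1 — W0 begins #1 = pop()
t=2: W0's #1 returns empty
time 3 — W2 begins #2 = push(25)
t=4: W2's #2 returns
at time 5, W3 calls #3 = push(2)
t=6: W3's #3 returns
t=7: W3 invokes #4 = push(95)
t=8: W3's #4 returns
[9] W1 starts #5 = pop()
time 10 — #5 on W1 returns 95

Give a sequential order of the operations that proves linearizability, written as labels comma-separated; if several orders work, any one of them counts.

1. #1 pop() → empty, leaving stack <>
2. #2 push(25), leaving stack <25>
3. #3 push(2), leaving stack <25,2>
4. #4 push(95), leaving stack <25,2,95>
5. #5 pop() → 95, leaving stack <25,2>

#1, #2, #3, #4, #5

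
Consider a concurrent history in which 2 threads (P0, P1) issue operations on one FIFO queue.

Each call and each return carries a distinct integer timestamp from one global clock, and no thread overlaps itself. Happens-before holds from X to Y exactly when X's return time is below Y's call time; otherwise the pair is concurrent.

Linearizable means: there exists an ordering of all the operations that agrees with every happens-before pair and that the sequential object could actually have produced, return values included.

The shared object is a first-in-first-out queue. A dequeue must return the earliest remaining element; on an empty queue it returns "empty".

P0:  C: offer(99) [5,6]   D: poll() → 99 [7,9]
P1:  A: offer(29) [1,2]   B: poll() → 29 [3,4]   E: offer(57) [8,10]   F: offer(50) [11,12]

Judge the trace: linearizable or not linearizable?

witness order: A, B, C, D, E, F
step 1: A offer(29) — queue <29>
step 2: B poll() → 29 — queue <>
step 3: C offer(99) — queue <99>
step 4: D poll() → 99 — queue <>
step 5: E offer(57) — queue <57>
step 6: F offer(50) — queue <57,50>

linearizable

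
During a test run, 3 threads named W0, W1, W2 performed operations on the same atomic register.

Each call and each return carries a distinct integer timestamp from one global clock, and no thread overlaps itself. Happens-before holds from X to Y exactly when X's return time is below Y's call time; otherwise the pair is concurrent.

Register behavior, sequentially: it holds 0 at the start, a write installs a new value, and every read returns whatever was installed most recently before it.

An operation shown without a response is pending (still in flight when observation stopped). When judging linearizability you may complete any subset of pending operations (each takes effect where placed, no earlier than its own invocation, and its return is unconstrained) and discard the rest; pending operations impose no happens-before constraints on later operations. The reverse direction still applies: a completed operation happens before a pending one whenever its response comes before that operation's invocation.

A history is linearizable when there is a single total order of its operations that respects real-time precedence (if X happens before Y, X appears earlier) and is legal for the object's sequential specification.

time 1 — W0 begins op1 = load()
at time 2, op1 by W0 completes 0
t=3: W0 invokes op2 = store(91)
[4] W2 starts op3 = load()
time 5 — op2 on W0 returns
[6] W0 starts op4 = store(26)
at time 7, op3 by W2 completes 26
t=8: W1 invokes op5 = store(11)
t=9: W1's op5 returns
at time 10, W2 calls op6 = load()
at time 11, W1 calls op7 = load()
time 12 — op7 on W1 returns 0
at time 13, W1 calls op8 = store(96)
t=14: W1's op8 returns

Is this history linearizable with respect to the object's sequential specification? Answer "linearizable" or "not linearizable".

the violation lands at event 12, op7's response at time 12: events 1..11 linearize, events 1..12 do not
every one of the 2 real-time-consistent orders over 5 completed atomic register ops fails the sequential spec
every completion of the 2 pending operations (op4, op6) was checked; none linearizes
one such order, op1, op2, op3, op5, op7 (pending dropped), breaks at step 3 where op3 load() → 26 is illegal
one such order, op1, op3, op2, op5, op7 (pending dropped), breaks at step 2 where op3 load() → 26 is illegal

not linearizable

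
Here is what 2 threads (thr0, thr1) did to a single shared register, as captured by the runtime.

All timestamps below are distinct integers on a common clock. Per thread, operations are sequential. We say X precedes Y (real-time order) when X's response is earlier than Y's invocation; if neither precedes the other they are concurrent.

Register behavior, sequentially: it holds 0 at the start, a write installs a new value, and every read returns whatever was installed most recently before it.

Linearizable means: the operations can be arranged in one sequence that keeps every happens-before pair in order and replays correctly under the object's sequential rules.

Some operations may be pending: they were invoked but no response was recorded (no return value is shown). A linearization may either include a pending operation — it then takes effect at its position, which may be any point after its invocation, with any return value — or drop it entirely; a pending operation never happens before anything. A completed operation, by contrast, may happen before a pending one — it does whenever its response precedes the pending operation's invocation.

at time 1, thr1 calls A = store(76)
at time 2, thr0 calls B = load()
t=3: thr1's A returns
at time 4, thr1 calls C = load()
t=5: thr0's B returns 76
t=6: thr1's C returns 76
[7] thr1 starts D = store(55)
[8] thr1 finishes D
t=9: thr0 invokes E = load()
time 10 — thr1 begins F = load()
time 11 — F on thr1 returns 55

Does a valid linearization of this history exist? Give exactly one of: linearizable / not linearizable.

witness order: A, B, C, D, E, F
step 1: A store(76) — value 76
step 2: B load() → 76 — value 76
step 3: C load() → 76 — value 76
step 4: D store(55) — value 55
step 5: E load() (pending, included) — value 55
step 6: F load() → 55 — value 55

linearizable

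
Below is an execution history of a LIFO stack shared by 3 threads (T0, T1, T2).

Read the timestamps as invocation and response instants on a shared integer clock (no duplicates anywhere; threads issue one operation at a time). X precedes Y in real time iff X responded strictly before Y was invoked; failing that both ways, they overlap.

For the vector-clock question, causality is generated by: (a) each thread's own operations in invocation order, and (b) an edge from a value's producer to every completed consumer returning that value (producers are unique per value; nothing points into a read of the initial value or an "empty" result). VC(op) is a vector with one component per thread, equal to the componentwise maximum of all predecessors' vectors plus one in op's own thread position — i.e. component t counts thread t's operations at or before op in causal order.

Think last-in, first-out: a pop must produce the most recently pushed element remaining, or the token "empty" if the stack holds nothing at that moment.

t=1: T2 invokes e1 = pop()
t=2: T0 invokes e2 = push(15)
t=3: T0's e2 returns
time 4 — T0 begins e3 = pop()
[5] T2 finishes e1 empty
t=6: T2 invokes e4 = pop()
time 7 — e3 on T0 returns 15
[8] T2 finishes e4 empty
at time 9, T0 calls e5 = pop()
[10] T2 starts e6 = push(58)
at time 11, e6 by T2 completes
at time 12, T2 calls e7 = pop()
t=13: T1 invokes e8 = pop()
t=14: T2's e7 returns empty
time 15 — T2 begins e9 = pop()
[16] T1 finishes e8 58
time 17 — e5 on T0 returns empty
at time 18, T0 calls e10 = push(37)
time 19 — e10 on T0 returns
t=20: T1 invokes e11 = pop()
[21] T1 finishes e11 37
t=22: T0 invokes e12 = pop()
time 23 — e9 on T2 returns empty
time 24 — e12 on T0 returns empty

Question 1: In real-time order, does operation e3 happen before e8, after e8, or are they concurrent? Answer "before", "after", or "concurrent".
Answer: before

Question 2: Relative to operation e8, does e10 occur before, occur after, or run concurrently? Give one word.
Answer: after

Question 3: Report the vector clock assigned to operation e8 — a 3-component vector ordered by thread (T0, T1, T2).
Answer: (0, 1, 3)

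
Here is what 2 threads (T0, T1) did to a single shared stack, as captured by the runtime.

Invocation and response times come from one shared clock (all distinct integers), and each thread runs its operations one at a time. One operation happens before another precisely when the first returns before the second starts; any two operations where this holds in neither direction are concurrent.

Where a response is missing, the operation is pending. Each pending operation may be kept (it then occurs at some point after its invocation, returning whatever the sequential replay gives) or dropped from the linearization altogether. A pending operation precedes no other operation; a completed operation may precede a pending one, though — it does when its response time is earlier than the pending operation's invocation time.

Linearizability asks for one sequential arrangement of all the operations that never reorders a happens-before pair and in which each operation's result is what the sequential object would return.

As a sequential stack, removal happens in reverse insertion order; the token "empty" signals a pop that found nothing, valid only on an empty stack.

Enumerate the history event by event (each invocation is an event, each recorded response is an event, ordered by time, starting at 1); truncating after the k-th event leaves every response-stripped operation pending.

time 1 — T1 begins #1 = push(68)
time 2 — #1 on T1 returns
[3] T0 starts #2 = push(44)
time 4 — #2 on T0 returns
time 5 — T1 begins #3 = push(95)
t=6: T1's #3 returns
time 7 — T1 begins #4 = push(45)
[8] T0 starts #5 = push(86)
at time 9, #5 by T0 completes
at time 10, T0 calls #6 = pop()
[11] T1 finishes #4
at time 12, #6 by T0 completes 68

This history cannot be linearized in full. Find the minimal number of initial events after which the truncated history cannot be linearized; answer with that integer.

12

a valid linearization of events 1..11 exists, for instance #1, #2, #3, #4, #5:
step 1: #1 push(68) — stack <68>
step 2: #2 push(44) — stack <68,44>
step 3: #3 push(95) — stack <68,44,95>
step 4: #4 push(45) — stack <68,44,95,45>
step 5: #5 push(86) — stack <68,44,95,45,86>
once event 12 joins (#6's response, time 12), exhaustive search finds no witness
take #1, #2, #3, #4, #5, #6: step 6 already fails, because #6 pop() → 68 cannot occur there
take #1, #2, #3, #5, #4, #6: step 6 already fails, because #6 pop() → 68 cannot occur there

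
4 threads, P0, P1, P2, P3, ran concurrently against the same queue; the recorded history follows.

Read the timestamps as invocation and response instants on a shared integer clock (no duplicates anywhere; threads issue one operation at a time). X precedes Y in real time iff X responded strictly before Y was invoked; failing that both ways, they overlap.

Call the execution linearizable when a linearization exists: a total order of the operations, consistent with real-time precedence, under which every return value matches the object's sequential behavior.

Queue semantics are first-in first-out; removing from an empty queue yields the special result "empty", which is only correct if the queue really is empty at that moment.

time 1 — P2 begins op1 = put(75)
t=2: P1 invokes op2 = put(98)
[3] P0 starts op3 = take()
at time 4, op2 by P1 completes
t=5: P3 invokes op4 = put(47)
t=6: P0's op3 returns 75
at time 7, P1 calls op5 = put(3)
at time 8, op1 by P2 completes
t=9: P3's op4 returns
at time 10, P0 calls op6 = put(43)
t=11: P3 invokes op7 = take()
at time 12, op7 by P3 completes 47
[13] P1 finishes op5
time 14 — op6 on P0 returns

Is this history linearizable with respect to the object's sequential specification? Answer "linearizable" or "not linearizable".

through event 11 a valid linearization exists; event 12 (op7 responding at time 12) ends that
every one of the 12 real-time-consistent orders over 5 completed queue ops fails the sequential spec
including or dropping the 2 pending operations (op5, op6) in any combination fails
sample order op1, op2, op3, op4, op7 (pending dropped) stalls at step 5 — op7 take() → 47 has no legal effect
sample order op1, op2, op4, op3, op7 (pending dropped) stalls at step 5 — op7 take() → 47 has no legal effect

not linearizable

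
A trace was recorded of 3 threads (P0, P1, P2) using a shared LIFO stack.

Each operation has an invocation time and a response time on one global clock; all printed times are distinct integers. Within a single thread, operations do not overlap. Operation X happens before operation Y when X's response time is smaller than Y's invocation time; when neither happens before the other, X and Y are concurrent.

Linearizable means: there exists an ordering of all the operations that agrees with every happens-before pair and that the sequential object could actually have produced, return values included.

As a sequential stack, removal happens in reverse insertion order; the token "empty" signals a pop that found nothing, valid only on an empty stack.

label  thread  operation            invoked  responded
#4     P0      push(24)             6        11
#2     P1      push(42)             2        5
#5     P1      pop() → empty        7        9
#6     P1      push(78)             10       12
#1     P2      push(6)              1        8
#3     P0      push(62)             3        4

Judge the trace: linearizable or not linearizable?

not linearizable

already the first 9 events (up to #5's response at time 9) admit no linearization; the first 8 still do
every one of the 8 real-time-consistent orders over 4 completed LIFO stack ops fails the sequential spec
no completion choice of the 1 pending operation (#4) rescues it — every subset was tried
take #1, #2, #3, #5 (pending dropped): step 4 already fails, because #5 pop() → empty cannot occur there
take #1, #3, #2, #5 (pending dropped): step 4 already fails, because #5 pop() → empty cannot occur there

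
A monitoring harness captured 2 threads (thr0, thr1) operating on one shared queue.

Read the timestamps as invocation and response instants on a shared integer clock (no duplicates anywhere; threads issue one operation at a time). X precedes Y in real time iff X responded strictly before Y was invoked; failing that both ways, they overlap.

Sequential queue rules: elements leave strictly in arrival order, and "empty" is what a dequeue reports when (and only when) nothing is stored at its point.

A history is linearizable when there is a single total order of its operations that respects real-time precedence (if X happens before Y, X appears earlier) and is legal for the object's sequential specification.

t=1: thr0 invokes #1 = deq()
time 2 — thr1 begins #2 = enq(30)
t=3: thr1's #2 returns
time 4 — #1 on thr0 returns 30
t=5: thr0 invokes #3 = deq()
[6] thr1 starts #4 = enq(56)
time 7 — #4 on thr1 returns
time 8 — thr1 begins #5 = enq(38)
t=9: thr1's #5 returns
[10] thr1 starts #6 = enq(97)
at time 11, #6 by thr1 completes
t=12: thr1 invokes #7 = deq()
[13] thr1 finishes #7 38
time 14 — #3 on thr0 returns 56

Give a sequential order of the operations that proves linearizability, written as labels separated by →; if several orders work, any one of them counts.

#2 → #1 → #4 → #3 → #5 → #6 → #7

1. #2 enq(30), leaving queue <30>
2. #1 deq() → 30, leaving queue <>
3. #4 enq(56), leaving queue <56>
4. #3 deq() → 56, leaving queue <>
5. #5 enq(38), leaving queue <38>
6. #6 enq(97), leaving queue <38,97>
7. #7 deq() → 38, leaving queue <97>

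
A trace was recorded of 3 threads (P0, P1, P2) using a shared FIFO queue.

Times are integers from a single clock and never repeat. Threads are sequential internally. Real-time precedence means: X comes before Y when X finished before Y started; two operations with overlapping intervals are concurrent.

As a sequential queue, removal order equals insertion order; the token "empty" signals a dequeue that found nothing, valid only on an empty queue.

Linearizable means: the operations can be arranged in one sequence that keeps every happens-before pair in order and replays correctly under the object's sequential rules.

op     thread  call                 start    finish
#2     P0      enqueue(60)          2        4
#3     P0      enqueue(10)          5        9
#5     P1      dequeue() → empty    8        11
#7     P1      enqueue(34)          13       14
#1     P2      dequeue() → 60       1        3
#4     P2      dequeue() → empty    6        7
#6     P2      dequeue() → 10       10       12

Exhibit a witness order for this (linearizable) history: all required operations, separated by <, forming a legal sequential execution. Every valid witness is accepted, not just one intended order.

step 1: #2 enqueue(60) — queue <60>
step 2: #1 dequeue() → 60 — queue <>
step 3: #4 dequeue() → empty — queue <>
step 4: #3 enqueue(10) — queue <10>
step 5: #6 dequeue() → 10 — queue <>
step 6: #5 dequeue() → empty — queue <>
step 7: #7 enqueue(34) — queue <34>

#2 < #1 < #4 < #3 < #6 < #5 < #7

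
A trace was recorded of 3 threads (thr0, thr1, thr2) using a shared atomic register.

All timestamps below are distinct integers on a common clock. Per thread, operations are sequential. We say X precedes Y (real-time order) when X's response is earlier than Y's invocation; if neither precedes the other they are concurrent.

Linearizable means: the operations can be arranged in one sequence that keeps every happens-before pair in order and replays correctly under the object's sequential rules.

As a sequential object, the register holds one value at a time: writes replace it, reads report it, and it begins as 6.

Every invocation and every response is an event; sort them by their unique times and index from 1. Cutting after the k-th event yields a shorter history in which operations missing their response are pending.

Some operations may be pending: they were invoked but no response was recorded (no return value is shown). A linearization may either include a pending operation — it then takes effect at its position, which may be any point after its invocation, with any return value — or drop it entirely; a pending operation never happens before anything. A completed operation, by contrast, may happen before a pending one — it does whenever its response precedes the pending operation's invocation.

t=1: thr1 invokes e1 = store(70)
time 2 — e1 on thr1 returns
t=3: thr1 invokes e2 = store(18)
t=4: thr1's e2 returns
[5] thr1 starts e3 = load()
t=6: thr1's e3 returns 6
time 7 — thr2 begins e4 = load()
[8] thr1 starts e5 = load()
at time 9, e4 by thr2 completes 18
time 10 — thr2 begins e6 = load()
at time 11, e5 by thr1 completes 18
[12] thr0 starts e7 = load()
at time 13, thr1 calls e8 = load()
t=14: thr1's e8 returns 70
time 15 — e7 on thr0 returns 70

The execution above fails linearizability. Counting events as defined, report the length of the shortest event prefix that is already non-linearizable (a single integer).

events 1..5 are linearizable; a witness order is e1, e2:
step 1: e1 store(70) — value 70
step 2: e2 store(18) — value 18
event 6 — e3's response, time 6 — after it, nothing linearizes
e.g. e1, e2, e3: illegal at step 3, since e3 load() → 6 cannot apply there

6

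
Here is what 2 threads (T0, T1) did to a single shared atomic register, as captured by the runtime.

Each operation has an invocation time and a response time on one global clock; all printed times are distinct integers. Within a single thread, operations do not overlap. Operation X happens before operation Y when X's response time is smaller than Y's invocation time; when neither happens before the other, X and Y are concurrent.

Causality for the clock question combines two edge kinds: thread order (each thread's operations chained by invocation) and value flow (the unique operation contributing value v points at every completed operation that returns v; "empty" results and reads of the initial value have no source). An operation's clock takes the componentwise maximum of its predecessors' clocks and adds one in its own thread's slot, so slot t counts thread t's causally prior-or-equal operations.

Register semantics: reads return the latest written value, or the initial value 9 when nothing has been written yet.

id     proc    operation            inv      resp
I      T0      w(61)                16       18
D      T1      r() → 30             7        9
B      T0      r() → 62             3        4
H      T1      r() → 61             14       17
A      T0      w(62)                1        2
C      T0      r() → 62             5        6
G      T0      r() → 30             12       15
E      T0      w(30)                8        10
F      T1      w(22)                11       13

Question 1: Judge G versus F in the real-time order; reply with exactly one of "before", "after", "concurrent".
Answer: concurrent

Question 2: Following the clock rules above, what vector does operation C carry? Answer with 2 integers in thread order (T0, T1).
Answer: (3, 0)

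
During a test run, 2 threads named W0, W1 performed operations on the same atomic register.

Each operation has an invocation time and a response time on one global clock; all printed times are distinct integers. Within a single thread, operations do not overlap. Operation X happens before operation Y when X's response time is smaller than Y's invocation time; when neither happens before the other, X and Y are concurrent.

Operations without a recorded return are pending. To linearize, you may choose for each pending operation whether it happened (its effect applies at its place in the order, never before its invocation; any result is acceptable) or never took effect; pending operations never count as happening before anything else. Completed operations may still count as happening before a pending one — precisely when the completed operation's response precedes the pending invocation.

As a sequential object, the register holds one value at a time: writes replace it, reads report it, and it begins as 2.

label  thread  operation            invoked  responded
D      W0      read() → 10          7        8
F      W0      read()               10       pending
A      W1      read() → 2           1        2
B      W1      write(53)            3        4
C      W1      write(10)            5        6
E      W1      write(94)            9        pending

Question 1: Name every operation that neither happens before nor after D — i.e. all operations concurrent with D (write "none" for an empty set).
concurrent with D ([7,8]): every op whose interval crosses 7..8
A [1,2]: before
B [3,4]: before
C [5,6]: before
E [9,…): after
F [10,…): after

none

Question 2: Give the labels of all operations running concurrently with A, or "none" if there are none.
A spans [1,2]: anything still running between times 1 and 2 counts as concurrent
B [3,4]: after
C [5,6]: after
D [7,8]: after
E [9,…): after
F [10,…): after

none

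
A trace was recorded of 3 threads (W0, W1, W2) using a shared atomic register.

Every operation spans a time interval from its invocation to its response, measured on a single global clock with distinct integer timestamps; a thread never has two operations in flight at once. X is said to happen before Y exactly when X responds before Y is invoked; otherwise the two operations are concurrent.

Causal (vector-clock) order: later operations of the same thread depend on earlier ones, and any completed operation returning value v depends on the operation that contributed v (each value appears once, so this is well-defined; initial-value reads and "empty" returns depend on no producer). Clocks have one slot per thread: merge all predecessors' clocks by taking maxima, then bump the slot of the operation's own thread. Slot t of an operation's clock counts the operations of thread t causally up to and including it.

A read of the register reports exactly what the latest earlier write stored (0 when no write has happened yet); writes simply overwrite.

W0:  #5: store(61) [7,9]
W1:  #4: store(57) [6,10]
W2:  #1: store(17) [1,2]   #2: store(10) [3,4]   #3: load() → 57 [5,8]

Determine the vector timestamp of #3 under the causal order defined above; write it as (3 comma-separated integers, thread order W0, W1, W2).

(0, 1, 3)

#1 (invocation 1): nothing precedes it; W2's component alone gives (0, 0, 1)
#4 (invocation 6): nothing precedes it; W1's component alone gives (0, 1, 0)
#5 (invocation 7): nothing precedes it; W0's component alone gives (1, 0, 0)
merge at #2 (invoked 3): VC(#1)=(0, 0, 1), own-thread bump on W2 → (0, 0, 2)
merge at #3 (invoked 5): VC(#2)=(0, 0, 2), VC(#4)=(0, 1, 0), own-thread bump on W2 → (0, 1, 3)
target: VC(#3) = (0, 1, 3)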